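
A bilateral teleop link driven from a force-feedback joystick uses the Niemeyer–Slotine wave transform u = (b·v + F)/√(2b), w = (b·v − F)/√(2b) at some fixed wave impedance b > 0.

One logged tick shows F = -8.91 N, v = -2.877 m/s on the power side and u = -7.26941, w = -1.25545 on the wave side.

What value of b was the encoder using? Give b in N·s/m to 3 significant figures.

b = 4.39 N·s/m

u + w = -8.5249;  u + w = √(2b)·v, so √(2b) = -8.5249/(-2.877) = 2.9631.
b = (√(2b))²/2 = 8.7800/2 = 4.3900.
(Check via u − w = 2F/√(2b): u − w = -6.0140, 2F/√(2b) = -6.0140.)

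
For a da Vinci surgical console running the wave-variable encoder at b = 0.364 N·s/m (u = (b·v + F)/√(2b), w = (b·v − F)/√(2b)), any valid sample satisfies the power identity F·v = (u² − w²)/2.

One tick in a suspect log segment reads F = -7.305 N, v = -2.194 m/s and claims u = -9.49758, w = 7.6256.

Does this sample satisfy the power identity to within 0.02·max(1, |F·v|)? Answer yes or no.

F·v = (-7.305)×(-2.194) = 16.0272 W.
(u² − w²)/2 = (90.2040 − 58.1498)/2 = 16.0271 W.
|Δ| = 0.0000;  2% of max(1, |F·v|) = 0.3205.

yes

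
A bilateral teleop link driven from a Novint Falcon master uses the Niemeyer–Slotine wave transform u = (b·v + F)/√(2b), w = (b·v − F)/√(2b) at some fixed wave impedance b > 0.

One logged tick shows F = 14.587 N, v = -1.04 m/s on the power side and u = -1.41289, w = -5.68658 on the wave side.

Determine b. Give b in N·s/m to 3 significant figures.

b = 23.3 N·s/m

u + w = -7.09947;  u + w = √(2b)·v, so √(2b) = -7.09947/(-1.04) = 6.82641.
b = (√(2b))²/2 = 46.59992/2 = 23.29996.
(Check via u − w = 2F/√(2b): u − w = 4.27369, 2F/√(2b) = 4.27369.)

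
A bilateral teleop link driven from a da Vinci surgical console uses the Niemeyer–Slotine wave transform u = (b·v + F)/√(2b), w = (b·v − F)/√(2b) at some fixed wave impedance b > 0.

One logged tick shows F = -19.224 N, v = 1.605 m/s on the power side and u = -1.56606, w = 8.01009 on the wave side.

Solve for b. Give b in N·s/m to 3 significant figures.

b = 8.06 N·s/m

u + w = 6.4440;  u + w = √(2b)·v, so √(2b) = 6.4440/1.605 = 4.0150.
b = (√(2b))²/2 = 16.1200/2 = 8.0600.
(Check via u − w = 2F/√(2b): u − w = -9.5762, 2F/√(2b) = -9.5762.)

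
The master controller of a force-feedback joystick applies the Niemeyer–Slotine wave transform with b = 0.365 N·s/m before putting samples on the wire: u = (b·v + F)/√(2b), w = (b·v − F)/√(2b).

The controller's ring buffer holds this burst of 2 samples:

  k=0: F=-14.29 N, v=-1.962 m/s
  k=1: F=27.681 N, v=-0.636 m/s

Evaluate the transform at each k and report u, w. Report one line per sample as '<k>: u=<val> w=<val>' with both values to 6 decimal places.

0: u=-17.563347 w=15.887013
1: u=32.126461 w=-32.669859

k=0: b·v=0.365×(-1.962)=-0.716130; √(2b)=0.854400; u=(-0.716130+(-14.29))/0.854400=-17.563347, w=(-0.716130−(-14.29))/0.854400=15.887013
k=1: b·v=0.365×(-0.636)=-0.232140; √(2b)=0.854400; u=(-0.232140+27.681)/0.854400=32.126461, w=(-0.232140−27.681)/0.854400=-32.669859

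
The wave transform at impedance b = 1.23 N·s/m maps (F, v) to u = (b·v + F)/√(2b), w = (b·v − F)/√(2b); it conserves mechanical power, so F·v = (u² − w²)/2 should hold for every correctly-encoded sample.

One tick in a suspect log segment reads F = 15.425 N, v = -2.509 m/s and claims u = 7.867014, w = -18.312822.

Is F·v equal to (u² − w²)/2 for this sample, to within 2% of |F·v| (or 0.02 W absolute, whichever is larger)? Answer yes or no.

no

F·v = 15.425×(-2.509) = -38.701325 W.
(u² − w²)/2 = (61.889909 − 335.359450)/2 = -136.734770 W.
|Δ| = 98.033445;  2% of max(1, |F·v|) = 0.774026.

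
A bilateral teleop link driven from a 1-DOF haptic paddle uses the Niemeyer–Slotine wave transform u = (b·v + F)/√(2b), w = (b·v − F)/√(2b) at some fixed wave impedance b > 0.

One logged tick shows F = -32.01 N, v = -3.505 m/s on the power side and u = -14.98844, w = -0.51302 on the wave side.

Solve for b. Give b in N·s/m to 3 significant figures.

b = 9.78 N·s/m

u + w = -15.50146;  u + w = √(2b)·v, so √(2b) = -15.50146/(-3.505) = 4.42267.
b = (√(2b))²/2 = 19.56001/2 = 9.78001.
(Check via u − w = 2F/√(2b): u − w = -14.47542, 2F/√(2b) = -14.47542.)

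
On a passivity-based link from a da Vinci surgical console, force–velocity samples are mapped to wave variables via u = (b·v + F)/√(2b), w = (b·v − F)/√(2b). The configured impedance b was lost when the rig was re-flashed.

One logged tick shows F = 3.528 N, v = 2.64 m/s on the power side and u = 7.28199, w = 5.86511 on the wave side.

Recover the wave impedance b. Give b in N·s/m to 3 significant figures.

u + w = 13.1471;  u + w = √(2b)·v, so √(2b) = 13.1471/2.64 = 4.9800.
b = (√(2b))²/2 = 24.8000/2 = 12.4000.
(Check via u − w = 2F/√(2b): u − w = 1.4169, 2F/√(2b) = 1.4169.)

b = 12.4 N·s/m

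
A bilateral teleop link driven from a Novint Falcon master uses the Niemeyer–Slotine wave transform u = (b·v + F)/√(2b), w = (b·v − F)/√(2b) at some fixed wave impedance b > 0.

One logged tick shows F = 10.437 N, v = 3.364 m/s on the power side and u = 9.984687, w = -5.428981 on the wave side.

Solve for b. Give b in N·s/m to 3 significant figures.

u + w = 4.555706;  u + w = √(2b)·v, so √(2b) = 4.555706/3.364 = 1.354253.
b = (√(2b))²/2 = 1.834000/2 = 0.917000.
(Check via u − w = 2F/√(2b): u − w = 15.413668, 2F/√(2b) = 15.413667.)

b = 0.917 N·s/m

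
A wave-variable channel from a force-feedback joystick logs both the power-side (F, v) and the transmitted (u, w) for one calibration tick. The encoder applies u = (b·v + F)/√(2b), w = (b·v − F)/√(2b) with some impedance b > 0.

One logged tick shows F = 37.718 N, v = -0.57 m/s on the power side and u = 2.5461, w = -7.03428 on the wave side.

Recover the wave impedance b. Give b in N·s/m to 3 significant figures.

b = 31 N·s/m

u + w = -4.4882;  u + w = √(2b)·v, so √(2b) = -4.4882/(-0.57) = 7.8740.
b = (√(2b))²/2 = 61.9999/2 = 30.9999.
(Check via u − w = 2F/√(2b): u − w = 9.5804, 2F/√(2b) = 9.5804.)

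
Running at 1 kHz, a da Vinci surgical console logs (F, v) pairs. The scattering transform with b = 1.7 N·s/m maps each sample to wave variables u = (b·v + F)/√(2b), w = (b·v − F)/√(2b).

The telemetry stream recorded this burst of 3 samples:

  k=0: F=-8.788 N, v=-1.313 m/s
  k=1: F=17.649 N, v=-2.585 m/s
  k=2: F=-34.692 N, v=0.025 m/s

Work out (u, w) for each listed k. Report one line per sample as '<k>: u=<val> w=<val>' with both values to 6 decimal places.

0: u=-5.976488 w=3.555436
1: u=7.188262 w=-11.954766
2: u=-18.791330 w=18.837427

k=0: b·v=1.7×(-1.313)=-2.232100; √(2b)=1.843909; u=(-2.232100+(-8.788))/1.843909=-5.976488, w=(-2.232100−(-8.788))/1.843909=3.555436
k=1: b·v=1.7×(-2.585)=-4.394500; √(2b)=1.843909; u=(-4.394500+17.649)/1.843909=7.188262, w=(-4.394500−17.649)/1.843909=-11.954766
k=2: b·v=1.7×0.025=0.042500; √(2b)=1.843909; u=(0.042500+(-34.692))/1.843909=-18.791330, w=(0.042500−(-34.692))/1.843909=18.837427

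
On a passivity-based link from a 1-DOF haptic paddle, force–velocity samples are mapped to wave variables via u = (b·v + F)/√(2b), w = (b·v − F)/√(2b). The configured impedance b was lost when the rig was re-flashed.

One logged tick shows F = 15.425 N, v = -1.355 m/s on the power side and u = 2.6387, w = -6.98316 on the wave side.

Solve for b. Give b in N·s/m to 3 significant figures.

u + w = -4.34446;  u + w = √(2b)·v, so √(2b) = -4.34446/(-1.355) = 3.20624.
b = (√(2b))²/2 = 10.28000/2 = 5.14000.
(Check via u − w = 2F/√(2b): u − w = 9.62186, 2F/√(2b) = 9.62185.)

b = 5.14 N·s/m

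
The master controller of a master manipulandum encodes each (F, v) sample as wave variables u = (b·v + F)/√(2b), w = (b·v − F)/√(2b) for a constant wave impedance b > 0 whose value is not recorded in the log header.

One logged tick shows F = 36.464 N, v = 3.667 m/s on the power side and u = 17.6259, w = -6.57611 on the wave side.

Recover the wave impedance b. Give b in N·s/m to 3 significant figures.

u + w = 11.04979;  u + w = √(2b)·v, so √(2b) = 11.04979/3.667 = 3.01331.
b = (√(2b))²/2 = 9.08001/2 = 4.54000.
(Check via u − w = 2F/√(2b): u − w = 24.20201, 2F/√(2b) = 24.20200.)

b = 4.54 N·s/m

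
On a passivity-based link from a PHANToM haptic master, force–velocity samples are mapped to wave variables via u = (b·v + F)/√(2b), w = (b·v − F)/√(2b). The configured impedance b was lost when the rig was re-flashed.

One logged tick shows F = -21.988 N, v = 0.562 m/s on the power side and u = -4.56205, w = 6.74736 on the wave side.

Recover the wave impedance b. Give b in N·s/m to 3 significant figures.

b = 7.56 N·s/m

u + w = 2.18531;  u + w = √(2b)·v, so √(2b) = 2.18531/0.562 = 3.88845.
b = (√(2b))²/2 = 15.12006/2 = 7.56003.
(Check via u − w = 2F/√(2b): u − w = -11.30941, 2F/√(2b) = -11.30938.)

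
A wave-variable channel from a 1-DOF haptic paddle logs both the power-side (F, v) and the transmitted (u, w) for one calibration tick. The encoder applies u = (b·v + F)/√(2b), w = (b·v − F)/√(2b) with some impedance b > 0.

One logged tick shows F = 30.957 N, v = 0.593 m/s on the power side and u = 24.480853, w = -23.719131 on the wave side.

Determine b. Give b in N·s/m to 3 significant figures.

u + w = 0.761722;  u + w = √(2b)·v, so √(2b) = 0.761722/0.593 = 1.284523.
b = (√(2b))²/2 = 1.649999/2 = 0.824999.
(Check via u − w = 2F/√(2b): u − w = 48.199984, 2F/√(2b) = 48.200002.)

b = 0.825 N·s/m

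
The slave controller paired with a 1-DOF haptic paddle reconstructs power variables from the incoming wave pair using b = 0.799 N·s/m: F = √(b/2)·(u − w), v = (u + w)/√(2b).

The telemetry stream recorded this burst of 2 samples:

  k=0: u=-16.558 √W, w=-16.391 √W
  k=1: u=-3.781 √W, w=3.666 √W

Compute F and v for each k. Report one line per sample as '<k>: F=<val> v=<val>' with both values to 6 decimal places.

0: F=-0.105554 v=-26.064767
1: F=-4.706952 v=-0.090972

k=0: u−w=-0.167000, u+w=-32.949000; √(b/2)=0.632060, √(2b)=1.264120; F=0.632060×(-0.167)=-0.105554, v=-32.949000/1.264120=-26.064767
k=1: u−w=-7.447000, u+w=-0.115000; √(b/2)=0.632060, √(2b)=1.264120; F=0.632060×(-7.447)=-4.706952, v=-0.115000/1.264120=-0.090972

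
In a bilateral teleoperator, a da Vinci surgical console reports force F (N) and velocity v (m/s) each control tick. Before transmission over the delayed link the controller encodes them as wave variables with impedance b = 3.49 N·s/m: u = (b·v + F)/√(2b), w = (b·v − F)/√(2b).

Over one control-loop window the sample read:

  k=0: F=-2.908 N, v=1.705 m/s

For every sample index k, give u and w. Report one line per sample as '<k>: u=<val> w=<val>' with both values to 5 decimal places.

k=0: b·v=3.49×1.705=5.95045; √(2b)=2.64197; u=(5.95045+(-2.908))/2.64197=1.15158, w=(5.95045−(-2.908))/2.64197=3.35297

0: u=1.15158 w=3.35297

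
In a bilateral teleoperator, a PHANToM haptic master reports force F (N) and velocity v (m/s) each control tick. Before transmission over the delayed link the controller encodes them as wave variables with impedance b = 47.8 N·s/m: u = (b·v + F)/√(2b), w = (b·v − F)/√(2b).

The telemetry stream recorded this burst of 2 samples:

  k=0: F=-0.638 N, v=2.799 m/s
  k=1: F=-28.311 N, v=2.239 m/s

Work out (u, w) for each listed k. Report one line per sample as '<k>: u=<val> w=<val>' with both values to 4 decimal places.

0: u=13.6184 w=13.7489
1: u=8.0504 w=13.8415

k=0: b·v=47.8×2.799=133.7922; √(2b)=9.7775; u=(133.7922+(-0.638))/9.7775=13.6184, w=(133.7922−(-0.638))/9.7775=13.7489
k=1: b·v=47.8×2.239=107.0242; √(2b)=9.7775; u=(107.0242+(-28.311))/9.7775=8.0504, w=(107.0242−(-28.311))/9.7775=13.8415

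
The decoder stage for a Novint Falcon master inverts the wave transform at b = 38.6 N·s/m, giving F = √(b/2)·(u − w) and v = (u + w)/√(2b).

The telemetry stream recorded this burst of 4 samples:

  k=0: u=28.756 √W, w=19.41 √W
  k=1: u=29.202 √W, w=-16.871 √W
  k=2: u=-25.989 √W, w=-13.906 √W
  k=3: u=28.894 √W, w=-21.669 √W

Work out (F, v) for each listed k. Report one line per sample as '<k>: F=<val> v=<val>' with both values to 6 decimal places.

k=0: u−w=9.346000, u+w=48.166000; √(b/2)=4.393177, √(2b)=8.786353; F=4.393177×9.346=41.058628, v=48.166000/8.786353=5.481910
k=1: u−w=46.073000, u+w=12.331000; √(b/2)=4.393177, √(2b)=8.786353; F=4.393177×46.073=202.406822, v=12.331000/8.786353=1.403426
k=2: u−w=-12.083000, u+w=-39.895000; √(b/2)=4.393177, √(2b)=8.786353; F=4.393177×(-12.083)=-53.082752, v=-39.895000/8.786353=-4.540564
k=3: u−w=50.563000, u+w=7.225000; √(b/2)=4.393177, √(2b)=8.786353; F=4.393177×50.563=222.132185, v=7.225000/8.786353=0.822298

0: F=41.058628 v=5.481910
1: F=202.406822 v=1.403426
2: F=-53.082752 v=-4.540564
3: F=222.132185 v=0.822298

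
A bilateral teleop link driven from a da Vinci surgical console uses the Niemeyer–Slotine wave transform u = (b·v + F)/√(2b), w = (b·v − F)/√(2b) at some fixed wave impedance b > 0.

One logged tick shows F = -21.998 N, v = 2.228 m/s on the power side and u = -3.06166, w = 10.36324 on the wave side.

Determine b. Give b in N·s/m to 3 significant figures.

b = 5.37 N·s/m

u + w = 7.3016;  u + w = √(2b)·v, so √(2b) = 7.3016/2.228 = 3.2772.
b = (√(2b))²/2 = 10.7400/2 = 5.3700.
(Check via u − w = 2F/√(2b): u − w = -13.4249, 2F/√(2b) = -13.4249.)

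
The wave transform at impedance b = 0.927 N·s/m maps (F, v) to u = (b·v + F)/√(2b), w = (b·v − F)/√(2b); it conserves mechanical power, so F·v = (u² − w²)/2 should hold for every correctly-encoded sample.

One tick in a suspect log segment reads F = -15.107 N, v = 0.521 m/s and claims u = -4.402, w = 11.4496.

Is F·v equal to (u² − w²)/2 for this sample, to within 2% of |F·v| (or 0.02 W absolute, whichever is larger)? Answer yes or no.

no

F·v = (-15.107)×0.521 = -7.870747 W.
(u² − w²)/2 = (19.377604 − 131.093340)/2 = -55.857868 W.
|Δ| = 47.987121;  2% of max(1, |F·v|) = 0.157415.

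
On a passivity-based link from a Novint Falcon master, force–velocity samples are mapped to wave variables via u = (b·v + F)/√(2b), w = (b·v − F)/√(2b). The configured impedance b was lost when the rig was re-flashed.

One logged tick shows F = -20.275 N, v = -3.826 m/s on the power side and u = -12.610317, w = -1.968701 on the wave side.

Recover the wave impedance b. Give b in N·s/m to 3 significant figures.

u + w = -14.579018;  u + w = √(2b)·v, so √(2b) = -14.579018/(-3.826) = 3.810512.
b = (√(2b))²/2 = 14.520000/2 = 7.260000.
(Check via u − w = 2F/√(2b): u − w = -10.641616, 2F/√(2b) = -10.641615.)

b = 7.26 N·s/m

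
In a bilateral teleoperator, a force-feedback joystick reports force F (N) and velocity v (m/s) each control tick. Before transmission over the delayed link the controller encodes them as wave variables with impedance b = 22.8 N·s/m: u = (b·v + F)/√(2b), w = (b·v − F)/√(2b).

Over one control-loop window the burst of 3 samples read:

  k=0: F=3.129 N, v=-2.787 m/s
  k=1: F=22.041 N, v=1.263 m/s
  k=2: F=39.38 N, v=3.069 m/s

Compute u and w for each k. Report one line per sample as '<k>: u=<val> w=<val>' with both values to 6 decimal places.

0: u=-8.946630 w=-9.873360
1: u=7.528369 w=1.000388
2: u=16.193811 w=4.530462

k=0: b·v=22.8×(-2.787)=-63.543600; √(2b)=6.752777; u=(-63.543600+3.129)/6.752777=-8.946630, w=(-63.543600−3.129)/6.752777=-9.873360
k=1: b·v=22.8×1.263=28.796400; √(2b)=6.752777; u=(28.796400+22.041)/6.752777=7.528369, w=(28.796400−22.041)/6.752777=1.000388
k=2: b·v=22.8×3.069=69.973200; √(2b)=6.752777; u=(69.973200+39.38)/6.752777=16.193811, w=(69.973200−39.38)/6.752777=4.530462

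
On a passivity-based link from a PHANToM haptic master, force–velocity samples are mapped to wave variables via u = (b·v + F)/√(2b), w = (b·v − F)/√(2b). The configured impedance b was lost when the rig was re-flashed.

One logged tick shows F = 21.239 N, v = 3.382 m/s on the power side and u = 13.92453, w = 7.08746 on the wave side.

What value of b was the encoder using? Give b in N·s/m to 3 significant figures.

u + w = 21.01199;  u + w = √(2b)·v, so √(2b) = 21.01199/3.382 = 6.21289.
b = (√(2b))²/2 = 38.59999/2 = 19.29999.
(Check via u − w = 2F/√(2b): u − w = 6.83707, 2F/√(2b) = 6.83708.)

b = 19.3 N·s/m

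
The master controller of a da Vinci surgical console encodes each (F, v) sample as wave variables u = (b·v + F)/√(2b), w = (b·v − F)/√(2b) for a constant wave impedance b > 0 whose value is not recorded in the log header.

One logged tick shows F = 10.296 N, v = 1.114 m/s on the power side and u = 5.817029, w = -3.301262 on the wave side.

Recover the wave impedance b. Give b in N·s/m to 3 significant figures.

u + w = 2.515767;  u + w = √(2b)·v, so √(2b) = 2.515767/1.114 = 2.258319.
b = (√(2b))²/2 = 5.100003/2 = 2.550002.
(Check via u − w = 2F/√(2b): u − w = 9.118291, 2F/√(2b) = 9.118288.)

b = 2.55 N·s/m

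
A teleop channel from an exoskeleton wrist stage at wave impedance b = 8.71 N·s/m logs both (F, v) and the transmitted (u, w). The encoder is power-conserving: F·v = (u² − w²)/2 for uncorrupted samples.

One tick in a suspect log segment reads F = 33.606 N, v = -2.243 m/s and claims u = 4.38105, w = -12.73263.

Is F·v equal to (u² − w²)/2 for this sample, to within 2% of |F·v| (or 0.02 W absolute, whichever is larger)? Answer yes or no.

no

F·v = 33.606×(-2.243) = -75.3783 W.
(u² − w²)/2 = (19.1936 − 162.1199)/2 = -71.4631 W.
|Δ| = 3.9151;  2% of max(1, |F·v|) = 1.5076.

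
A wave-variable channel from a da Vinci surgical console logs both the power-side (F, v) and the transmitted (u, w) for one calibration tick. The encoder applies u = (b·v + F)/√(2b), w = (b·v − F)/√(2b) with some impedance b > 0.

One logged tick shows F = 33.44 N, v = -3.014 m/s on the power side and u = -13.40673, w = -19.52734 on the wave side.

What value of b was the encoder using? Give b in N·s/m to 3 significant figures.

u + w = -32.93407;  u + w = √(2b)·v, so √(2b) = -32.93407/(-3.014) = 10.92703.
b = (√(2b))²/2 = 119.40000/2 = 59.70000.
(Check via u − w = 2F/√(2b): u − w = 6.12061, 2F/√(2b) = 6.12060.)

b = 59.7 N·s/m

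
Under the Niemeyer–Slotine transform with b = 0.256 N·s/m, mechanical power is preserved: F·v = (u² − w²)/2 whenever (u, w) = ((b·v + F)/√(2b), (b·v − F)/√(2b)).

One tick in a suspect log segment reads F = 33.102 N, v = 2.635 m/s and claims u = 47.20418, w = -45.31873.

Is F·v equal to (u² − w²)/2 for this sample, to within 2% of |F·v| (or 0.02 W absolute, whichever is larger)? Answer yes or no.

F·v = 33.102×2.635 = 87.22377 W.
(u² − w²)/2 = (2228.23461 − 2053.78729)/2 = 87.22366 W.
|Δ| = 0.00011;  2% of max(1, |F·v|) = 1.74448.

yes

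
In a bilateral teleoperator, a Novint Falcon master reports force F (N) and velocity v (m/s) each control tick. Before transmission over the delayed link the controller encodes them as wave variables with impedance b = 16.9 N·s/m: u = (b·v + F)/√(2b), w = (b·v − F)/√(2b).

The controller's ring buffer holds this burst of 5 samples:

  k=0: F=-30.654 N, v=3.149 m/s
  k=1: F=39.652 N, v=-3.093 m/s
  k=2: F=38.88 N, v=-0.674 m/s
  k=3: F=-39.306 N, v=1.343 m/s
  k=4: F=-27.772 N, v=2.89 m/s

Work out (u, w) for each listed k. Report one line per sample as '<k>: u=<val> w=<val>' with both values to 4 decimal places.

k=0: b·v=16.9×3.149=53.2181; √(2b)=5.8138; u=(53.2181+(-30.654))/5.8138=3.8811, w=(53.2181−(-30.654))/5.8138=14.4264
k=1: b·v=16.9×(-3.093)=-52.2717; √(2b)=5.8138; u=(-52.2717+39.652)/5.8138=-2.1707, w=(-52.2717−39.652)/5.8138=-15.8114
k=2: b·v=16.9×(-0.674)=-11.3906; √(2b)=5.8138; u=(-11.3906+38.88)/5.8138=4.7283, w=(-11.3906−38.88)/5.8138=-8.6468
k=3: b·v=16.9×1.343=22.6967; √(2b)=5.8138; u=(22.6967+(-39.306))/5.8138=-2.8569, w=(22.6967−(-39.306))/5.8138=10.6648
k=4: b·v=16.9×2.89=48.8410; √(2b)=5.8138; u=(48.8410+(-27.772))/5.8138=3.6240, w=(48.8410−(-27.772))/5.8138=13.1778

0: u=3.8811 w=14.4264
1: u=-2.1707 w=-15.8114
2: u=4.7283 w=-8.6468
3: u=-2.8569 w=10.6648
4: u=3.6240 w=13.1778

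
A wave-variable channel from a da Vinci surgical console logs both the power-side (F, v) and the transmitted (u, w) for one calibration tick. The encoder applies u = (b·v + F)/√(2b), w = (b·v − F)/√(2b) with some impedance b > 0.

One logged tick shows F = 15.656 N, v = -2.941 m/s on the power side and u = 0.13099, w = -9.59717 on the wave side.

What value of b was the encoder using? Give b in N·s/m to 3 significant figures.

u + w = -9.46618;  u + w = √(2b)·v, so √(2b) = -9.46618/(-2.941) = 3.21869.
b = (√(2b))²/2 = 10.35999/2 = 5.18000.
(Check via u − w = 2F/√(2b): u − w = 9.72816, 2F/√(2b) = 9.72817.)

b = 5.18 N·s/m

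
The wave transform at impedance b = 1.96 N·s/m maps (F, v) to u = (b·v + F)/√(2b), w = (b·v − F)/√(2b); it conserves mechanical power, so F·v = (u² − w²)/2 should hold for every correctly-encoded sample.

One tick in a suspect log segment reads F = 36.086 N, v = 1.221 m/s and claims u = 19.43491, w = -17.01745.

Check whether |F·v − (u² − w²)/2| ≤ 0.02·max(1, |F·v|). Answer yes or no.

F·v = 36.086×1.221 = 44.06101 W.
(u² − w²)/2 = (377.71573 − 289.59360)/2 = 44.06106 W.
|Δ| = 0.00006;  2% of max(1, |F·v|) = 0.88122.

yes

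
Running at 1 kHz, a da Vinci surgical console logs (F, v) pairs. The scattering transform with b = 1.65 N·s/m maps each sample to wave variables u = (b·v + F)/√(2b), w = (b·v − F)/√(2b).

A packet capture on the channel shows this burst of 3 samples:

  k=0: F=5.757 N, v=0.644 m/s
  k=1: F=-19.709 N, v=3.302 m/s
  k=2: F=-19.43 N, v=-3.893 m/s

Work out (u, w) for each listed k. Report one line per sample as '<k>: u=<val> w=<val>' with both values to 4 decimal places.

k=0: b·v=1.65×0.644=1.0626; √(2b)=1.8166; u=(1.0626+5.757)/1.8166=3.7541, w=(1.0626−5.757)/1.8166=-2.5842
k=1: b·v=1.65×3.302=5.4483; √(2b)=1.8166; u=(5.4483+(-19.709))/1.8166=-7.8503, w=(5.4483−(-19.709))/1.8166=13.8486
k=2: b·v=1.65×(-3.893)=-6.4234; √(2b)=1.8166; u=(-6.4234+(-19.43))/1.8166=-14.2319, w=(-6.4234−(-19.43))/1.8166=7.1599

0: u=3.7541 w=-2.5842
1: u=-7.8503 w=13.8486
2: u=-14.2319 w=7.1599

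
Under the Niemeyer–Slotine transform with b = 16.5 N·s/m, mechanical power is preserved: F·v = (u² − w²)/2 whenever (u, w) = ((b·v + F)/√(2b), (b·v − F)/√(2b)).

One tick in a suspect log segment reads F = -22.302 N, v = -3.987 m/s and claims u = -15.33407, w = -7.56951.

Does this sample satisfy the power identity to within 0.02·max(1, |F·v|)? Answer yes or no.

F·v = (-22.302)×(-3.987) = 88.9181 W.
(u² − w²)/2 = (235.1337 − 57.2975)/2 = 88.9181 W.
|Δ| = 0.0000;  2% of max(1, |F·v|) = 1.7784.

yes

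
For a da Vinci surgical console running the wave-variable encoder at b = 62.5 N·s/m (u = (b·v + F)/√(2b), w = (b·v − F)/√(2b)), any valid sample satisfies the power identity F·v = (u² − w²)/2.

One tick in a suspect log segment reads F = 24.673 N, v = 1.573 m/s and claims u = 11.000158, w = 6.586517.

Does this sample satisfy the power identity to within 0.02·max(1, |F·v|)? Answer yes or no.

yes

F·v = 24.673×1.573 = 38.810629 W.
(u² − w²)/2 = (121.003476 − 43.382206)/2 = 38.810635 W.
|Δ| = 0.000006;  2% of max(1, |F·v|) = 0.776213.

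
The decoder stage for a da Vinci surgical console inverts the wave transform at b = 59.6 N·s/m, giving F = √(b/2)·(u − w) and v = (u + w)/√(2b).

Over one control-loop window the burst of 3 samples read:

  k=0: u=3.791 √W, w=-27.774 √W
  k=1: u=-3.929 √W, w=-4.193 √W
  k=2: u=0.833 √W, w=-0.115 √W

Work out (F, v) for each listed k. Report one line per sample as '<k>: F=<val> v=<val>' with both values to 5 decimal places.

0: F=172.31137 v=-2.19667
1: F=1.44116 v=-0.74392
2: F=5.17507 v=0.06576

k=0: u−w=31.56500, u+w=-23.98300; √(b/2)=5.45894, √(2b)=10.91788; F=5.45894×31.565=172.31137, v=-23.98300/10.91788=-2.19667
k=1: u−w=0.26400, u+w=-8.12200; √(b/2)=5.45894, √(2b)=10.91788; F=5.45894×0.264=1.44116, v=-8.12200/10.91788=-0.74392
k=2: u−w=0.94800, u+w=0.71800; √(b/2)=5.45894, √(2b)=10.91788; F=5.45894×0.948=5.17507, v=0.71800/10.91788=0.06576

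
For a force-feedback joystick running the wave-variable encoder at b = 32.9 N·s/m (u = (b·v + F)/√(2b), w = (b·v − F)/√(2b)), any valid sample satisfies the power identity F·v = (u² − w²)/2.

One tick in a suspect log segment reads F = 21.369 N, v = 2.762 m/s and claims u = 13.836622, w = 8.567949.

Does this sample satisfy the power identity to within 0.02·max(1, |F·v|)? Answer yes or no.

yes

F·v = 21.369×2.762 = 59.021178 W.
(u² − w²)/2 = (191.452108 − 73.409750)/2 = 59.021179 W.
|Δ| = 0.000001;  2% of max(1, |F·v|) = 1.180424.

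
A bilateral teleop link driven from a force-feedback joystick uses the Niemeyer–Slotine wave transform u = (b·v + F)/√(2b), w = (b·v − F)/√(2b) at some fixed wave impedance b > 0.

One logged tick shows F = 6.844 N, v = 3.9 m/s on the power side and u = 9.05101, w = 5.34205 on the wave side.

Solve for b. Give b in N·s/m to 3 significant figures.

b = 6.81 N·s/m

u + w = 14.3931;  u + w = √(2b)·v, so √(2b) = 14.3931/3.9 = 3.6905.
b = (√(2b))²/2 = 13.6200/2 = 6.8100.
(Check via u − w = 2F/√(2b): u − w = 3.7090, 2F/√(2b) = 3.7090.)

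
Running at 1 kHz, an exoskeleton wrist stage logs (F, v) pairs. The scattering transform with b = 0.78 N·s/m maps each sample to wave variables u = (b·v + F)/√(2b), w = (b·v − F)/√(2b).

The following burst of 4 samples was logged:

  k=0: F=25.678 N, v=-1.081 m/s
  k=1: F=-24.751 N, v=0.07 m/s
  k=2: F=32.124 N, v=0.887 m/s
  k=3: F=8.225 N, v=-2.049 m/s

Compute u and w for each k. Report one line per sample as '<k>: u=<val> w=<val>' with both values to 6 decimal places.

k=0: b·v=0.78×(-1.081)=-0.843180; √(2b)=1.249000; u=(-0.843180+25.678)/1.249000=19.883769, w=(-0.843180−25.678)/1.249000=-21.233938
k=1: b·v=0.78×0.07=0.054600; √(2b)=1.249000; u=(0.054600+(-24.751))/1.249000=-19.772945, w=(0.054600−(-24.751))/1.249000=19.860375
k=2: b·v=0.78×0.887=0.691860; √(2b)=1.249000; u=(0.691860+32.124)/1.249000=26.273715, w=(0.691860−32.124)/1.249000=-25.165853
k=3: b·v=0.78×(-2.049)=-1.598220; √(2b)=1.249000; u=(-1.598220+8.225)/1.249000=5.305670, w=(-1.598220−8.225)/1.249000=-7.864870

0: u=19.883769 w=-21.233938
1: u=-19.772945 w=19.860375
2: u=26.273715 w=-25.165853
3: u=5.305670 w=-7.864870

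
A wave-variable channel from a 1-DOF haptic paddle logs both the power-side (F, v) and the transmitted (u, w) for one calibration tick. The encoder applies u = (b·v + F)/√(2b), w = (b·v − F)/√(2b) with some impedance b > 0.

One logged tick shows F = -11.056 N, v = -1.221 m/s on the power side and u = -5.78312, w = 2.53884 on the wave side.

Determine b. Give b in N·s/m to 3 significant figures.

u + w = -3.24428;  u + w = √(2b)·v, so √(2b) = -3.24428/(-1.221) = 2.65707.
b = (√(2b))²/2 = 7.06001/2 = 3.53001.
(Check via u − w = 2F/√(2b): u − w = -8.32196, 2F/√(2b) = -8.32195.)

b = 3.53 N·s/m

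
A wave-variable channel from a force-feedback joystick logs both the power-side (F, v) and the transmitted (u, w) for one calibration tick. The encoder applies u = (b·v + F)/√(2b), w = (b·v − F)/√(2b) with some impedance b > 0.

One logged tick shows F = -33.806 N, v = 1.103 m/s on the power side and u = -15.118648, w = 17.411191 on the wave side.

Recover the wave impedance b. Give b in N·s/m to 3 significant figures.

b = 2.16 N·s/m

u + w = 2.292543;  u + w = √(2b)·v, so √(2b) = 2.292543/1.103 = 2.078461.
b = (√(2b))²/2 = 4.320002/2 = 2.160001.
(Check via u − w = 2F/√(2b): u − w = -32.529839, 2F/√(2b) = -32.529831.)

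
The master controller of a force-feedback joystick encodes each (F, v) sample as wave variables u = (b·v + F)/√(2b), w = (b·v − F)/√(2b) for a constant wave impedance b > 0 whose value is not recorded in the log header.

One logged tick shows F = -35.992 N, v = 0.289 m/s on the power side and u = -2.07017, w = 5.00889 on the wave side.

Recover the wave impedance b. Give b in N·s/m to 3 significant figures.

u + w = 2.93872;  u + w = √(2b)·v, so √(2b) = 2.93872/0.289 = 10.16858.
b = (√(2b))²/2 = 103.40005/2 = 51.70002.
(Check via u − w = 2F/√(2b): u − w = -7.07906, 2F/√(2b) = -7.07906.)

b = 51.7 N·s/m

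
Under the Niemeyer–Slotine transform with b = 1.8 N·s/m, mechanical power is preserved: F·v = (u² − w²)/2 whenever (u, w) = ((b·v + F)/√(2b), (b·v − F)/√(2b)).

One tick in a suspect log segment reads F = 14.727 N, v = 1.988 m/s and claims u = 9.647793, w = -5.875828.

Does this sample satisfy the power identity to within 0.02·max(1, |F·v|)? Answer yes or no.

F·v = 14.727×1.988 = 29.277276 W.
(u² − w²)/2 = (93.079910 − 34.525355)/2 = 29.277278 W.
|Δ| = 0.000002;  2% of max(1, |F·v|) = 0.585546.

yes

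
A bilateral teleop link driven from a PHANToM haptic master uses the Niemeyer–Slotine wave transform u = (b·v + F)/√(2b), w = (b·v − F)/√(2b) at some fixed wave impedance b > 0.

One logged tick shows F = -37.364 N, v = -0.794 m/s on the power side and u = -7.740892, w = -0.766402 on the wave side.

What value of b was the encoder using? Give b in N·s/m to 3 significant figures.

b = 57.4 N·s/m

u + w = -8.507294;  u + w = √(2b)·v, so √(2b) = -8.507294/(-0.794) = 10.714476.
b = (√(2b))²/2 = 114.799997/2 = 57.399999.
(Check via u − w = 2F/√(2b): u − w = -6.974490, 2F/√(2b) = -6.974489.)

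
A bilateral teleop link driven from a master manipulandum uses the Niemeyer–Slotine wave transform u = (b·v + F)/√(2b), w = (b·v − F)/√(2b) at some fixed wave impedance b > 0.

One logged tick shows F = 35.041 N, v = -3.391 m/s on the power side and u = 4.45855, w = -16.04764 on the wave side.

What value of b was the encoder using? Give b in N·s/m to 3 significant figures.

b = 5.84 N·s/m

u + w = -11.58909;  u + w = √(2b)·v, so √(2b) = -11.58909/(-3.391) = 3.41760.
b = (√(2b))²/2 = 11.68001/2 = 5.84000.
(Check via u − w = 2F/√(2b): u − w = 20.50619, 2F/√(2b) = 20.50619.)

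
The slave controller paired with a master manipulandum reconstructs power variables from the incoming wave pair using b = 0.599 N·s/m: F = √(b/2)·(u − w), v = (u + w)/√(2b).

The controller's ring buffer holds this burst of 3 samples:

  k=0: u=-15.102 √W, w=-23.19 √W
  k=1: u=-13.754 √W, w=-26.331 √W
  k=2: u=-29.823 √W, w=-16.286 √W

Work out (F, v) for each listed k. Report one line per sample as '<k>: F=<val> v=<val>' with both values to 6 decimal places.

k=0: u−w=8.088000, u+w=-38.292000; √(b/2)=0.547266, √(2b)=1.094532; F=0.547266×8.088=4.426287, v=-38.292000/1.094532=-34.984820
k=1: u−w=12.577000, u+w=-40.085000; √(b/2)=0.547266, √(2b)=1.094532; F=0.547266×12.577=6.882964, v=-40.085000/1.094532=-36.622963
k=2: u−w=-13.537000, u+w=-46.109000; √(b/2)=0.547266, √(2b)=1.094532; F=0.547266×(-13.537)=-7.408339, v=-46.109000/1.094532=-42.126686

0: F=4.426287 v=-34.984820
1: F=6.882964 v=-36.622963
2: F=-7.408339 v=-42.126686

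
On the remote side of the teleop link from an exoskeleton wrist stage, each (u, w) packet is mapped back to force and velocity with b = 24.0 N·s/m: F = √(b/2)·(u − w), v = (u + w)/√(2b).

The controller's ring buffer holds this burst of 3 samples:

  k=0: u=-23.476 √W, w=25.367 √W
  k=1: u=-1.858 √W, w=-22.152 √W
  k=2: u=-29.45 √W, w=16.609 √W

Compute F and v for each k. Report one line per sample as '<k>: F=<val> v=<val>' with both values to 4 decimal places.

k=0: u−w=-48.8430, u+w=1.8910; √(b/2)=3.4641, √(2b)=6.9282; F=3.4641×(-48.843)=-169.1971, v=1.8910/6.9282=0.2729
k=1: u−w=20.2940, u+w=-24.0100; √(b/2)=3.4641, √(2b)=6.9282; F=3.4641×20.294=70.3005, v=-24.0100/6.9282=-3.4655
k=2: u−w=-46.0590, u+w=-12.8410; √(b/2)=3.4641, √(2b)=6.9282; F=3.4641×(-46.059)=-159.5531, v=-12.8410/6.9282=-1.8534

0: F=-169.1971 v=0.2729
1: F=70.3005 v=-3.4655
2: F=-159.5531 v=-1.8534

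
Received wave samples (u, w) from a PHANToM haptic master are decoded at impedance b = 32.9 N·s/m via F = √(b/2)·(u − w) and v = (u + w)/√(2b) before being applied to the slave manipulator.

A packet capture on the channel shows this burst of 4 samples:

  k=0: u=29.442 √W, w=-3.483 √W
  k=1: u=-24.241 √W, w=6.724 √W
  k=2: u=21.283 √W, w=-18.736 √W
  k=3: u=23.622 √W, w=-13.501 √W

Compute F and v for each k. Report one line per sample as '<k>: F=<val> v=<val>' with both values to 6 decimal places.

0: F=133.539189 v=3.200184
1: F=-125.589704 v=-2.159468
2: F=162.311460 v=0.313990
3: F=150.565689 v=1.247701

k=0: u−w=32.925000, u+w=25.959000; √(b/2)=4.055860, √(2b)=8.111720; F=4.055860×32.925=133.539189, v=25.959000/8.111720=3.200184
k=1: u−w=-30.965000, u+w=-17.517000; √(b/2)=4.055860, √(2b)=8.111720; F=4.055860×(-30.965)=-125.589704, v=-17.517000/8.111720=-2.159468
k=2: u−w=40.019000, u+w=2.547000; √(b/2)=4.055860, √(2b)=8.111720; F=4.055860×40.019=162.311460, v=2.547000/8.111720=0.313990
k=3: u−w=37.123000, u+w=10.121000; √(b/2)=4.055860, √(2b)=8.111720; F=4.055860×37.123=150.565689, v=10.121000/8.111720=1.247701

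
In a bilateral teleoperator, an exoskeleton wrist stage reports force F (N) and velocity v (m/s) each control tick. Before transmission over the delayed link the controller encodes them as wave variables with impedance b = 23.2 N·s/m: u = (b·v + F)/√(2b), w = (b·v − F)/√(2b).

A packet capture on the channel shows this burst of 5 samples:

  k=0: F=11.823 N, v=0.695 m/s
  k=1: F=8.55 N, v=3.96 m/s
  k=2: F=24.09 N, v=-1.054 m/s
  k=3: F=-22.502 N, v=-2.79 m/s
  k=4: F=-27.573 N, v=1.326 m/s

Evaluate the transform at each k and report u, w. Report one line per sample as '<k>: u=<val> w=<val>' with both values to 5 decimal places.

k=0: b·v=23.2×0.695=16.12400; √(2b)=6.81175; u=(16.12400+11.823)/6.81175=4.10276, w=(16.12400−11.823)/6.81175=0.63141
k=1: b·v=23.2×3.96=91.87200; √(2b)=6.81175; u=(91.87200+8.55)/6.81175=14.74246, w=(91.87200−8.55)/6.81175=12.23209
k=2: b·v=23.2×(-1.054)=-24.45280; √(2b)=6.81175; u=(-24.45280+24.09)/6.81175=-0.05326, w=(-24.45280−24.09)/6.81175=-7.12633
k=3: b·v=23.2×(-2.79)=-64.72800; √(2b)=6.81175; u=(-64.72800+(-22.502))/6.81175=-12.80580, w=(-64.72800−(-22.502))/6.81175=-6.19899
k=4: b·v=23.2×1.326=30.76320; √(2b)=6.81175; u=(30.76320+(-27.573))/6.81175=0.46834, w=(30.76320−(-27.573))/6.81175=8.56405

0: u=4.10276 w=0.63141
1: u=14.74246 w=12.23209
2: u=-0.05326 w=-7.12633
3: u=-12.80580 w=-6.19899
4: u=0.46834 w=8.56405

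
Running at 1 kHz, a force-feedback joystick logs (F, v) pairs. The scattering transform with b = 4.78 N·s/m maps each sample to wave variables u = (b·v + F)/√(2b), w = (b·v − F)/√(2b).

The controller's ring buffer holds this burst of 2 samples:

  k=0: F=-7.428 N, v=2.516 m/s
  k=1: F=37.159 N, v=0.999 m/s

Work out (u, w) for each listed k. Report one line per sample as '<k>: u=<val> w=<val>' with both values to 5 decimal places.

k=0: b·v=4.78×2.516=12.02648; √(2b)=3.09192; u=(12.02648+(-7.428))/3.09192=1.48725, w=(12.02648−(-7.428))/3.09192=6.29203
k=1: b·v=4.78×0.999=4.77522; √(2b)=3.09192; u=(4.77522+37.159)/3.09192=13.56250, w=(4.77522−37.159)/3.09192=-10.47366

0: u=1.48725 w=6.29203
1: u=13.56250 w=-10.47366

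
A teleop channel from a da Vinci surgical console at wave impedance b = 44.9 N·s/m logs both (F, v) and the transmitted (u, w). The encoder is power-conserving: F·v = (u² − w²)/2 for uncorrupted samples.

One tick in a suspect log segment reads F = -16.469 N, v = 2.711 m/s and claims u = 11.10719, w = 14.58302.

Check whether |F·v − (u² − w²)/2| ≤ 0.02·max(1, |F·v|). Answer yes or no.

F·v = (-16.469)×2.711 = -44.6475 W.
(u² − w²)/2 = (123.3697 − 212.6645)/2 = -44.6474 W.
|Δ| = 0.0001;  2% of max(1, |F·v|) = 0.8929.

yes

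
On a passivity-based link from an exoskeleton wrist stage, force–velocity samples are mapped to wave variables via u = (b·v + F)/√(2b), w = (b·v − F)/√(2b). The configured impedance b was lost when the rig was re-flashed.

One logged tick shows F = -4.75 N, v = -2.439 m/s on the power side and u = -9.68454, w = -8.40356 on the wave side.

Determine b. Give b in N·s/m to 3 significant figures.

b = 27.5 N·s/m

u + w = -18.08810;  u + w = √(2b)·v, so √(2b) = -18.08810/(-2.439) = 7.41620.
b = (√(2b))²/2 = 54.99995/2 = 27.49998.
(Check via u − w = 2F/√(2b): u − w = -1.28098, 2F/√(2b) = -1.28098.)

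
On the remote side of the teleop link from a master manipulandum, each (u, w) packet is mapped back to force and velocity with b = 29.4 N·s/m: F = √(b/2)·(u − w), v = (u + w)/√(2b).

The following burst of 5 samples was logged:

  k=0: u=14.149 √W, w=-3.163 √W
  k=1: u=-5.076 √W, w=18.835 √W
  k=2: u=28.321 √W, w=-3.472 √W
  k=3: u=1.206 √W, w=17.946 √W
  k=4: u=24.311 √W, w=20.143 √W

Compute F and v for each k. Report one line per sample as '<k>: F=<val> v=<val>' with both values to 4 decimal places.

0: F=66.3752 v=1.4327
1: F=-91.6762 v=1.7943
2: F=121.8962 v=3.2406
3: F=-64.1821 v=2.4976
4: F=15.9804 v=5.7973

k=0: u−w=17.3120, u+w=10.9860; √(b/2)=3.8341, √(2b)=7.6681; F=3.8341×17.312=66.3752, v=10.9860/7.6681=1.4327
k=1: u−w=-23.9110, u+w=13.7590; √(b/2)=3.8341, √(2b)=7.6681; F=3.8341×(-23.911)=-91.6762, v=13.7590/7.6681=1.7943
k=2: u−w=31.7930, u+w=24.8490; √(b/2)=3.8341, √(2b)=7.6681; F=3.8341×31.793=121.8962, v=24.8490/7.6681=3.2406
k=3: u−w=-16.7400, u+w=19.1520; √(b/2)=3.8341, √(2b)=7.6681; F=3.8341×(-16.74)=-64.1821, v=19.1520/7.6681=2.4976
k=4: u−w=4.1680, u+w=44.4540; √(b/2)=3.8341, √(2b)=7.6681; F=3.8341×4.168=15.9804, v=44.4540/7.6681=5.7973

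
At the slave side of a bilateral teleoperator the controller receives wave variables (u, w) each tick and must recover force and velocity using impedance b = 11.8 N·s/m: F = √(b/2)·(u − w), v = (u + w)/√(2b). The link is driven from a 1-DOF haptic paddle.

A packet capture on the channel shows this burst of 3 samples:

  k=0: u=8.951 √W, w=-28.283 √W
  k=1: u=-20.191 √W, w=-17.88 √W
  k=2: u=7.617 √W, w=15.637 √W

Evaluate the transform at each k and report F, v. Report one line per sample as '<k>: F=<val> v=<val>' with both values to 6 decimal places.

k=0: u−w=37.234000, u+w=-19.332000; √(b/2)=2.428992, √(2b)=4.857983; F=2.428992×37.234=90.441072, v=-19.332000/4.857983=-3.979429
k=1: u−w=-2.311000, u+w=-38.071000; √(b/2)=2.428992, √(2b)=4.857983; F=2.428992×(-2.311)=-5.613399, v=-38.071000/4.857983=-7.836791
k=2: u−w=-8.020000, u+w=23.254000; √(b/2)=2.428992, √(2b)=4.857983; F=2.428992×(-8.02)=-19.480512, v=23.254000/4.857983=4.786760

0: F=90.441072 v=-3.979429
1: F=-5.613399 v=-7.836791
2: F=-19.480512 v=4.786760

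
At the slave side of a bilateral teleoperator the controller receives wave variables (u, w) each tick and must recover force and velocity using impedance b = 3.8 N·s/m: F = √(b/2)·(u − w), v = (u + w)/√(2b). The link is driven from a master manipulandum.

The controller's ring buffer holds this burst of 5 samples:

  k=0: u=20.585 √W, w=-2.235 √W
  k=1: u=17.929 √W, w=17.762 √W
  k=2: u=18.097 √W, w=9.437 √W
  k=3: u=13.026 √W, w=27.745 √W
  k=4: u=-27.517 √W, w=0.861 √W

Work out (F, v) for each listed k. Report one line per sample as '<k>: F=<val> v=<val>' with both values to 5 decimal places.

0: F=31.45520 v=6.65624
1: F=0.23019 v=12.94649
2: F=11.93699 v=9.98763
3: F=-20.28874 v=14.78920
4: F=-39.11637 v=-9.66915

k=0: u−w=22.82000, u+w=18.35000; √(b/2)=1.37840, √(2b)=2.75681; F=1.37840×22.82=31.45520, v=18.35000/2.75681=6.65624
k=1: u−w=0.16700, u+w=35.69100; √(b/2)=1.37840, √(2b)=2.75681; F=1.37840×0.167=0.23019, v=35.69100/2.75681=12.94649
k=2: u−w=8.66000, u+w=27.53400; √(b/2)=1.37840, √(2b)=2.75681; F=1.37840×8.66=11.93699, v=27.53400/2.75681=9.98763
k=3: u−w=-14.71900, u+w=40.77100; √(b/2)=1.37840, √(2b)=2.75681; F=1.37840×(-14.719)=-20.28874, v=40.77100/2.75681=14.78920
k=4: u−w=-28.37800, u+w=-26.65600; √(b/2)=1.37840, √(2b)=2.75681; F=1.37840×(-28.378)=-39.11637, v=-26.65600/2.75681=-9.66915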